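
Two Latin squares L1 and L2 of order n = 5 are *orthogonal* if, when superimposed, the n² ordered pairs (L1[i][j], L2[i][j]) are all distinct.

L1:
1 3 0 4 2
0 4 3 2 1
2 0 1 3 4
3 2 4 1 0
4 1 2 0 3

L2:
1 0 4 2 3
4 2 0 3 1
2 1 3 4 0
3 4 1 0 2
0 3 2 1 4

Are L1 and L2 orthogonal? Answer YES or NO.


Form the n² = 25 superimposed pairs (L1[i][j], L2[i][j]), row by row (rows and columns indexed from 0):
row 0: (1,1) (3,0) (0,4) (4,2) (2,3)
row 1: (0,4) (4,2) (3,0) (2,3) (1,1)
row 2: (2,2) (0,1) (1,3) (3,4) (4,0)
row 3: (3,3) (2,4) (4,1) (1,0) (0,2)
row 4: (4,0) (1,3) (2,2) (0,1) (3,4)
Orthogonality requires all 25 pairs distinct.
But the pair (0,4) repeats: cell (0,2) has L1 = 0, L2 = 4, and cell (1,0) has L1 = 0, L2 = 4.
A repeated pair means some other pair never occurs (only 15 distinct pairs out of 25), so the squares are not orthogonal.
Conclusion: NO.

NO


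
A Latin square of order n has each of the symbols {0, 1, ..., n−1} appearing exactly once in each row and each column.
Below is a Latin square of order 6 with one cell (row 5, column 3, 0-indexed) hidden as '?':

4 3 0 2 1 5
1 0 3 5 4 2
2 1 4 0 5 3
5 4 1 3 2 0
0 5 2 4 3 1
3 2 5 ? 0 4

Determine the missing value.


Row 5 contains symbols [0, 2, 3, 4, 5] — missing [1].
Column 3 contains symbols [0, 2, 3, 4, 5] — missing [1].
The missing symbol must appear in both missing sets; intersection = [1].
Therefore the hidden value is 1.

Missing value = 1.


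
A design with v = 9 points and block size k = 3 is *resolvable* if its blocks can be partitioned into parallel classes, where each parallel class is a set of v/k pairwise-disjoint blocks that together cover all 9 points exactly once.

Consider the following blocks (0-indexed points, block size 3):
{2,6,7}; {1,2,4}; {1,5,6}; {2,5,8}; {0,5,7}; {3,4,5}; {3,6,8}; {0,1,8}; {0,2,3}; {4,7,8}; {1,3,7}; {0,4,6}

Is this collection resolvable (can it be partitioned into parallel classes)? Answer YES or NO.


v = 9, block size k = 3, number of blocks = 12.
For resolvability, blocks must partition into parallel classes of size v/k = 3.
Total blocks must therefore be a multiple of 3: 12 = 3·4 + 0 ⇒ divisible ✓.
Greedy packing gives 4 candidate class(es). Each should be a full parallel class (size 3, covers all 9 points).
  Class 1 (3 blocks): {2,6,7}; {3,4,5}; {0,1,8}. Points covered: [0, 1, 2, 3, 4, 5, 6, 7, 8].
  Class 2 (3 blocks): {1,2,4}; {0,5,7}; {3,6,8}. Points covered: [0, 1, 2, 3, 4, 5, 6, 7, 8].
  Class 3 (3 blocks): {1,5,6}; {0,2,3}; {4,7,8}. Points covered: [0, 1, 2, 3, 4, 5, 6, 7, 8].
  Class 4 (3 blocks): {2,5,8}; {1,3,7}; {0,4,6}. Points covered: [0, 1, 2, 3, 4, 5, 6, 7, 8].
All classes full (size 3)? YES. All classes cover every point? YES.
Resolvable? YES.

YES


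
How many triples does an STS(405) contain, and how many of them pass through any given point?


An STS(v) is a 2-(v, 3, 1) BIBD: block size k = 3, λ = 1.
Replication: r(k − 1) = λ(v − 1) ⇒ r·2 = 405 − 1 = 404 ⇒ r = 202.
Block count: b = v(v − 1)/6 = 405·404/6 = 163620/6 = 27270.
(Check via bk = vr: 27270·3 = 81810 = 405·202 = 81810 ✓.)

r = 202, b = 27270.


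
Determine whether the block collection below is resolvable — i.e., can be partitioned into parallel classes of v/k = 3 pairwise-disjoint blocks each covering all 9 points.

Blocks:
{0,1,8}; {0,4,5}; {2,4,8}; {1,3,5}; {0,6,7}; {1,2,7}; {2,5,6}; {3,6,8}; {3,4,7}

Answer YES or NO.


v = 9, block size k = 3, number of blocks = 9.
For resolvability, blocks must partition into parallel classes of size v/k = 3.
Total blocks must therefore be a multiple of 3: 9 = 3·3 + 0 ⇒ divisible ✓.
Greedy packing gives 3 candidate class(es). Each should be a full parallel class (size 3, covers all 9 points).
  Class 1 (3 blocks): {0,1,8}; {2,5,6}; {3,4,7}. Points covered: [0, 1, 2, 3, 4, 5, 6, 7, 8].
  Class 2 (3 blocks): {0,4,5}; {1,2,7}; {3,6,8}. Points covered: [0, 1, 2, 3, 4, 5, 6, 7, 8].
  Class 3 (3 blocks): {2,4,8}; {1,3,5}; {0,6,7}. Points covered: [0, 1, 2, 3, 4, 5, 6, 7, 8].
All classes full (size 3)? YES. All classes cover every point? YES.
Resolvable? YES.

YES


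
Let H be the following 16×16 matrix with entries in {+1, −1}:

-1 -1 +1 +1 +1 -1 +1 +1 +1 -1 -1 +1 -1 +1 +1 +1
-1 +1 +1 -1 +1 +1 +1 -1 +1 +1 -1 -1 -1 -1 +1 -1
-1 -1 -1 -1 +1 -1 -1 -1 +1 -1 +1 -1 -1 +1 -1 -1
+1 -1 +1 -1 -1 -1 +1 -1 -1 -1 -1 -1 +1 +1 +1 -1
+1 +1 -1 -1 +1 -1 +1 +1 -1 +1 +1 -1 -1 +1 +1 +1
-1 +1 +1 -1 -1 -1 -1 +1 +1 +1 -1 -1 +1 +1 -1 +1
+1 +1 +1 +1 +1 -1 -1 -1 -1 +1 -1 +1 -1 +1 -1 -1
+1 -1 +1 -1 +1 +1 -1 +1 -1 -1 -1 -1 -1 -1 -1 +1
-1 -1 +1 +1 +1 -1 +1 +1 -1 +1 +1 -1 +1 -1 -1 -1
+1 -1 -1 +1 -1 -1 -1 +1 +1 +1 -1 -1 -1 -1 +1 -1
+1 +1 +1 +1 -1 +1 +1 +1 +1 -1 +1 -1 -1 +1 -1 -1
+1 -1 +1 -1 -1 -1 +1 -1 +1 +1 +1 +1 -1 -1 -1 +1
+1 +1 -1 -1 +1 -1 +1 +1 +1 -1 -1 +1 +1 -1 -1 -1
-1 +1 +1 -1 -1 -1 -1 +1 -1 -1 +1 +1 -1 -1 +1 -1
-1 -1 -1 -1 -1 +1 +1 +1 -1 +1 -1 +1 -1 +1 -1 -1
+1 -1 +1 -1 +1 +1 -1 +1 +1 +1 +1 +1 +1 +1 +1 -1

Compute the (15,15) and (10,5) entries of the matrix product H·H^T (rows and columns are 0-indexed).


Row 5 of H: [-1, 1, 1, -1, -1, -1, -1, 1, 1, 1, -1, -1, 1, 1, -1, 1].
Row 10 of H: [1, 1, 1, 1, -1, 1, 1, 1, 1, -1, 1, -1, -1, 1, -1, -1].
Row 15 of H: [1, -1, 1, -1, 1, 1, -1, 1, 1, 1, 1, 1, 1, 1, 1, -1].
(H·H^T)[15][15] = Σ_j H[15][j]·H[15][j] = (1)² + (-1)² + (1)² + (-1)² + (1)² + (1)² + (-1)² + (1)² + (1)² + (1)² + (1)² + (1)² + (1)² + (1)² + (1)² + (-1)² = 1 + 1 + 1 + 1 + 1 + 1 + 1 + 1 + 1 + 1 + 1 + 1 + 1 + 1 + 1 + 1 = 16.
(H·H^T)[10][5] = Σ_j H[10][j]·H[5][j] = (1)·(-1) + (1)·(1) + (1)·(1) + (1)·(-1) + (-1)·(-1) + (1)·(-1) + (1)·(-1) + (1)·(1) + (1)·(1) + (-1)·(1) + (1)·(-1) + (-1)·(-1) + (-1)·(1) + (1)·(1) + (-1)·(-1) + (-1)·(1) = -1 + 1 + 1 + -1 + 1 + -1 + -1 + 1 + 1 + -1 + -1 + 1 + -1 + 1 + 1 + -1 = 0.
So rows 10 and 5 are orthogonal; the diagonal entry equals n = 16.

(15,15) entry = 16; (10,5) entry = 0.


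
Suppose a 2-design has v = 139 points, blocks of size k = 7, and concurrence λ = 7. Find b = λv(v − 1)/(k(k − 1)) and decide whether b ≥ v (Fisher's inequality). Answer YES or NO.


r = λ(v − 1)/(k − 1) = 7·138/6 = 161.
b = vr/k = 139·161/7 = 3197.
Fisher's inequality: b ≥ v ⇔ 3197 ≥ 139? YES.

YES


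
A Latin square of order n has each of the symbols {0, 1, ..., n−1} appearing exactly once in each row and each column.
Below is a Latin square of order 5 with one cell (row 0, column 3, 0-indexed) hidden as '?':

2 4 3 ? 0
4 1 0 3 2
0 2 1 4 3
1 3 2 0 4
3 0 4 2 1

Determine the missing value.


Row 0 contains symbols [0, 2, 3, 4] — missing [1].
Column 3 contains symbols [0, 2, 3, 4] — missing [1].
The missing symbol must appear in both missing sets; intersection = [1].
Therefore the hidden value is 1.

Missing value = 1.


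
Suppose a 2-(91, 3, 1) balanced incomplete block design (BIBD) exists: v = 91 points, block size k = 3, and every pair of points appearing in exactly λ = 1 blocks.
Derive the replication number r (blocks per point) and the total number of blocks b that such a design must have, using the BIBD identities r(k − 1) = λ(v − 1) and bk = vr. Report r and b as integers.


Any 2-(v, k, λ) BIBD satisfies two necessary conditions:
  (i)  Each point sits in r blocks, and counting incidences through any fixed point gives r(k − 1) = λ(v − 1), so r = λ(v − 1)/(k − 1).
  (ii) Total incidences bk = vr, so b = vr/k.
Step 1: r = λ(v − 1)/(k − 1) = 1·(91 − 1)/(3 − 1) = 1·90/2 = 90/2 = 45.
Step 2: b = vr/k = 91·45/3 = 4095/3 = 1365.
Check integrality: r = 45 ∈ Z ✓, b = 1365 ∈ Z ✓.
(These identities are necessary conditions: they determine r and b for any design with these parameters, but do not by themselves prove that one exists.)

r = 45, b = 1365.


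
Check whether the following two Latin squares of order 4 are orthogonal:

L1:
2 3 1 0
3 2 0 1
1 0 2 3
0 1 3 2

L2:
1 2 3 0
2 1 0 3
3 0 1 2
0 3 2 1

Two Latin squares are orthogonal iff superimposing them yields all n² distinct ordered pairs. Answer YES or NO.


Form the n² = 16 superimposed pairs (L1[i][j], L2[i][j]), row by row (rows and columns indexed from 0):
row 0: (2,1) (3,2) (1,3) (0,0)
row 1: (3,2) (2,1) (0,0) (1,3)
row 2: (1,3) (0,0) (2,1) (3,2)
row 3: (0,0) (1,3) (3,2) (2,1)
Orthogonality requires all 16 pairs distinct.
But the pair (3,2) repeats: cell (0,1) has L1 = 3, L2 = 2, and cell (1,0) has L1 = 3, L2 = 2.
A repeated pair means some other pair never occurs (only 4 distinct pairs out of 16), so the squares are not orthogonal.
Conclusion: NO.

NO


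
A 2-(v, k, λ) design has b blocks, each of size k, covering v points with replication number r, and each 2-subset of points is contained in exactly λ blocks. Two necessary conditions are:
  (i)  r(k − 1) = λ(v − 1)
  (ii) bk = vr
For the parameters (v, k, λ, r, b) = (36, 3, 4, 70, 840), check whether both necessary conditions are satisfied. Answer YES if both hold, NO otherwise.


Condition (i): r(k − 1) = 70·2 = 140; λ(v − 1) = 4·35 = 140. Match? YES.
Condition (ii): bk = 840·3 = 2520; vr = 36·70 = 2520. Match? YES.
Both conditions hold? YES.

YES


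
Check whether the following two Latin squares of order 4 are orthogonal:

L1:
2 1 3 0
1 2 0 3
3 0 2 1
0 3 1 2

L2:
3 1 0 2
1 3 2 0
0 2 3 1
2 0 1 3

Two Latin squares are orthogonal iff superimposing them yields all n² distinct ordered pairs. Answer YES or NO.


Form the n² = 16 superimposed pairs (L1[i][j], L2[i][j]), row by row (rows and columns indexed from 0):
row 0: (2,3) (1,1) (3,0) (0,2)
row 1: (1,1) (2,3) (0,2) (3,0)
row 2: (3,0) (0,2) (2,3) (1,1)
row 3: (0,2) (3,0) (1,1) (2,3)
Orthogonality requires all 16 pairs distinct.
But the pair (1,1) repeats: cell (0,1) has L1 = 1, L2 = 1, and cell (1,0) has L1 = 1, L2 = 1.
A repeated pair means some other pair never occurs (only 4 distinct pairs out of 16), so the squares are not orthogonal.
Conclusion: NO.

NO


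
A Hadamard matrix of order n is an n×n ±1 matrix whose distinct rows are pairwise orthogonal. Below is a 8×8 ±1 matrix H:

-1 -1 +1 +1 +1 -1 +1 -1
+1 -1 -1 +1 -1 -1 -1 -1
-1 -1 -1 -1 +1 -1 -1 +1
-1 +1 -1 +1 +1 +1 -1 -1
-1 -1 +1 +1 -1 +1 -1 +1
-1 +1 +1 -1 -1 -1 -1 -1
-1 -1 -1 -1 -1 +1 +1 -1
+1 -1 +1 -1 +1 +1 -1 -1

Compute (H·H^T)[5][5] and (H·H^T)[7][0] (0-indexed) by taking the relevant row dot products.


Row 0 of H: [-1, -1, 1, 1, 1, -1, 1, -1].
Row 5 of H: [-1, 1, 1, -1, -1, -1, -1, -1].
Row 7 of H: [1, -1, 1, -1, 1, 1, -1, -1].
(H·H^T)[5][5] = Σ_j H[5][j]·H[5][j] = (-1)² + (1)² + (1)² + (-1)² + (-1)² + (-1)² + (-1)² + (-1)² = 1 + 1 + 1 + 1 + 1 + 1 + 1 + 1 = 8.
(H·H^T)[7][0] = Σ_j H[7][j]·H[0][j] = (1)·(-1) + (-1)·(-1) + (1)·(1) + (-1)·(1) + (1)·(1) + (1)·(-1) + (-1)·(1) + (-1)·(-1) = -1 + 1 + 1 + -1 + 1 + -1 + -1 + 1 = 0.
So rows 7 and 0 are orthogonal; the diagonal entry equals n = 8.

(5,5) entry = 8; (7,0) entry = 0.


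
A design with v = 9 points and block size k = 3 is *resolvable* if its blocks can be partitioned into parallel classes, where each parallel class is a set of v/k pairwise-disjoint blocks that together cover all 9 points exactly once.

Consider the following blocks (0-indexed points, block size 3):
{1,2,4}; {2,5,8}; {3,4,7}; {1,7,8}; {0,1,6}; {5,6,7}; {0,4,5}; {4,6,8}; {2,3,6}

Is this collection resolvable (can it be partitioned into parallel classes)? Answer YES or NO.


v = 9, block size k = 3, number of blocks = 9.
For resolvability, blocks must partition into parallel classes of size v/k = 3.
Total blocks must therefore be a multiple of 3: 9 = 3·3 + 0 ⇒ divisible ✓.
Consider block {1,2,4}. The only other block(s) in the collection disjoint from it are {5,6,7} — just 1 block(s). Any parallel class containing {1,2,4} would need 2 other blocks each disjoint from it, so no parallel class of size 3 can contain {1,2,4}.
Since every block must belong to some parallel class in a resolution, the collection cannot be partitioned into parallel classes.
Resolvable? NO.

NO


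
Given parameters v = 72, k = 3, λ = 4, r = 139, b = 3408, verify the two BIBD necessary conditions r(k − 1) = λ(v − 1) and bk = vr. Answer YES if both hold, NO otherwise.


Condition (i): r(k − 1) = 139·2 = 278; λ(v − 1) = 4·71 = 284. Match? NO.
Condition (ii): bk = 3408·3 = 10224; vr = 72·139 = 10008. Match? NO.
Both conditions hold? NO.

NO


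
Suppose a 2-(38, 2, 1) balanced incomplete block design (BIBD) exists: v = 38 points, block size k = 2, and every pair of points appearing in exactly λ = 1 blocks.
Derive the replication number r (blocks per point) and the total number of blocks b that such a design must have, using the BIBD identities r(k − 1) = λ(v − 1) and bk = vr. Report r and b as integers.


Any 2-(v, k, λ) BIBD satisfies two necessary conditions:
  (i)  Each point sits in r blocks, and counting incidences through any fixed point gives r(k − 1) = λ(v − 1), so r = λ(v − 1)/(k − 1).
  (ii) Total incidences bk = vr, so b = vr/k.
Step 1: r = λ(v − 1)/(k − 1) = 1·(38 − 1)/(2 − 1) = 1·37/1 = 37/1 = 37.
Step 2: b = vr/k = 38·37/2 = 1406/2 = 703.
Check integrality: r = 37 ∈ Z ✓, b = 703 ∈ Z ✓.
(These identities are necessary conditions: they determine r and b for any design with these parameters, but do not by themselves prove that one exists.)

r = 37, b = 703.


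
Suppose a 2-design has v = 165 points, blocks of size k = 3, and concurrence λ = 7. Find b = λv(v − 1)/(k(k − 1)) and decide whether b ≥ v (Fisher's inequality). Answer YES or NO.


b = λv(v − 1)/(k(k − 1)) = 7·165·164/(3·2) = 189420/6 = 31570.
Compare with v = 165: b ≥ v, so Fisher's inequality holds.

YES


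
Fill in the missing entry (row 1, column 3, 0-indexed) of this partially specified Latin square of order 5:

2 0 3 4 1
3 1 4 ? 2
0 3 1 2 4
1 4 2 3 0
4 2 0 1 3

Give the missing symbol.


Row 1 contains symbols [1, 2, 3, 4] — missing [0].
Column 3 contains symbols [1, 2, 3, 4] — missing [0].
The missing symbol must appear in both missing sets; intersection = [0].
Therefore the hidden value is 0.

Missing value = 0.


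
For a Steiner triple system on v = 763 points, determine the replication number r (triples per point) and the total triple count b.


An STS(v) is a 2-(v, 3, 1) BIBD: block size k = 3, λ = 1.
Replication: r(k − 1) = λ(v − 1) ⇒ r·2 = 763 − 1 = 762 ⇒ r = 381.
Block count: b = v(v − 1)/6 = 763·762/6 = 581406/6 = 96901.

r = 381, b = 96901.


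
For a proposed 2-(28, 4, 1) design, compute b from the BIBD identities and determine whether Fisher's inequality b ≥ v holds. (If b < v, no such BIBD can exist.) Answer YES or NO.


b = λv(v − 1)/(k(k − 1)) = 1·28·27/(4·3) = 756/12 = 63.
Compare with v = 28: b ≥ v, so Fisher's inequality holds.

YES


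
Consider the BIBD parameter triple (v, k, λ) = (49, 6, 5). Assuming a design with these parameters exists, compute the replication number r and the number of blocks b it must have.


Any 2-(v, k, λ) BIBD satisfies two necessary conditions:
  (i)  Each point sits in r blocks, and counting incidences through any fixed point gives r(k − 1) = λ(v − 1), so r = λ(v − 1)/(k − 1).
  (ii) Total incidences bk = vr, so b = vr/k.
Step 1: r = λ(v − 1)/(k − 1) = 5·(49 − 1)/(6 − 1) = 5·48/5 = 240/5 = 48.
Step 2: b = vr/k = 49·48/6 = 2352/6 = 392.
Check integrality: r = 48 ∈ Z ✓, b = 392 ∈ Z ✓.
(These identities are necessary conditions: they determine r and b for any design with these parameters, but do not by themselves prove that one exists.)

r = 48, b = 392.


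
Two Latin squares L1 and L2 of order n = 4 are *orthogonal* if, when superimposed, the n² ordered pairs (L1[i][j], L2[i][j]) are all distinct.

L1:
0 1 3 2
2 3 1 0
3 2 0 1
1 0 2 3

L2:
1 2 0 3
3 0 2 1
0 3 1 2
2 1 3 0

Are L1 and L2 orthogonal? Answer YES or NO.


Form the n² = 16 superimposed pairs (L1[i][j], L2[i][j]), row by row (rows and columns indexed from 0):
row 0: (0,1) (1,2) (3,0) (2,3)
row 1: (2,3) (3,0) (1,2) (0,1)
row 2: (3,0) (2,3) (0,1) (1,2)
row 3: (1,2) (0,1) (2,3) (3,0)
Orthogonality requires all 16 pairs distinct.
But the pair (2,3) repeats: cell (0,3) has L1 = 2, L2 = 3, and cell (1,0) has L1 = 2, L2 = 3.
A repeated pair means some other pair never occurs (only 4 distinct pairs out of 16), so the squares are not orthogonal.
Conclusion: NO.

NO


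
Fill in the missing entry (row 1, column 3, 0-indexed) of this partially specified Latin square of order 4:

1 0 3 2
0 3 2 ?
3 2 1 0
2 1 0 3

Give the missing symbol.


Row 1 contains symbols [0, 2, 3] — missing [1].
Column 3 contains symbols [0, 2, 3] — missing [1].
The missing symbol must appear in both missing sets; intersection = [1].
Therefore the hidden value is 1.

Missing value = 1.


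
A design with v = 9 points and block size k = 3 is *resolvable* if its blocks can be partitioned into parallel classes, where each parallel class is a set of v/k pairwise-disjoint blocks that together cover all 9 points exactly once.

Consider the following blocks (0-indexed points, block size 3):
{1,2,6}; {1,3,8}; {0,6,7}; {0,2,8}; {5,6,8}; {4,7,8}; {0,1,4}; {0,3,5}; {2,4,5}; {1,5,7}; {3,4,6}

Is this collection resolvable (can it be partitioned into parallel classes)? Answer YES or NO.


v = 9, block size k = 3, number of blocks = 11.
For resolvability, blocks must partition into parallel classes of size v/k = 3.
Total blocks must therefore be a multiple of 3: 11 = 3·3 + 2 ⇒ not divisible ✗.
Resolvable? NO.

NO


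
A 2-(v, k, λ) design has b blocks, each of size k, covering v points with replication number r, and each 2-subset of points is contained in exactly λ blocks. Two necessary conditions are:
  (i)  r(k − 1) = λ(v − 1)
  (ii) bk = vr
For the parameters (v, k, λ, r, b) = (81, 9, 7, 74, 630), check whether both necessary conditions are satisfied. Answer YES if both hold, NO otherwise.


Condition (i): r(k − 1) = 74·8 = 592; λ(v − 1) = 7·80 = 560. Match? NO.
Condition (ii): bk = 630·9 = 5670; vr = 81·74 = 5994. Match? NO.
Both conditions hold? NO.

NO


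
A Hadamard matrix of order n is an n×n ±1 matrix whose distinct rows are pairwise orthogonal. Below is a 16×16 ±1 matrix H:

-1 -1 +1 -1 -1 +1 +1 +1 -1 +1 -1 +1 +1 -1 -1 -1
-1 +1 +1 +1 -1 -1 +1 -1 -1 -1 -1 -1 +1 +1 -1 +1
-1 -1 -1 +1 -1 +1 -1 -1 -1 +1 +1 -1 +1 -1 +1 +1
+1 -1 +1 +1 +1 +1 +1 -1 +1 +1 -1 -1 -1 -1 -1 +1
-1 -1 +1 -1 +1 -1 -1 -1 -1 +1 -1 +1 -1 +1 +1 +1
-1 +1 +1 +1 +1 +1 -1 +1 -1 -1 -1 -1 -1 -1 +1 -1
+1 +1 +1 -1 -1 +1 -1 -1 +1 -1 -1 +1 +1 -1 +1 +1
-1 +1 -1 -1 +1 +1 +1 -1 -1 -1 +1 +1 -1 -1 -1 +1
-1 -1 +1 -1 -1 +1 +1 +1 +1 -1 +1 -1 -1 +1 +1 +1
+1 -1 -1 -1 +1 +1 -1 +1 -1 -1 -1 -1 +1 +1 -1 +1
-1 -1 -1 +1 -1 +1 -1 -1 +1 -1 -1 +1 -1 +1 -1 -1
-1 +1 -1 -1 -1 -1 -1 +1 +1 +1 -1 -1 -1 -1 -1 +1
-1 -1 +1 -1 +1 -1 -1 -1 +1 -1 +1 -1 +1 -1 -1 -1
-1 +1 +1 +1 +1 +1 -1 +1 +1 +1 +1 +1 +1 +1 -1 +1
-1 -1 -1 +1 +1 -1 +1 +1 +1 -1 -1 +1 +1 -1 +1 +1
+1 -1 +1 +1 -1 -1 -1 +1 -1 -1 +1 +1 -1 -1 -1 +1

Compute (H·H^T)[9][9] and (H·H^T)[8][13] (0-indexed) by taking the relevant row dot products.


Row 8 of H: [-1, -1, 1, -1, -1, 1, 1, 1, 1, -1, 1, -1, -1, 1, 1, 1].
Row 9 of H: [1, -1, -1, -1, 1, 1, -1, 1, -1, -1, -1, -1, 1, 1, -1, 1].
Row 13 of H: [-1, 1, 1, 1, 1, 1, -1, 1, 1, 1, 1, 1, 1, 1, -1, 1].
(H·H^T)[9][9] = Σ_j H[9][j]·H[9][j] = (1)² + (-1)² + (-1)² + (-1)² + (1)² + (1)² + (-1)² + (1)² + (-1)² + (-1)² + (-1)² + (-1)² + (1)² + (1)² + (-1)² + (1)² = 1 + 1 + 1 + 1 + 1 + 1 + 1 + 1 + 1 + 1 + 1 + 1 + 1 + 1 + 1 + 1 = 16.
(H·H^T)[8][13] = Σ_j H[8][j]·H[13][j] = (-1)·(-1) + (-1)·(1) + (1)·(1) + (-1)·(1) + (-1)·(1) + (1)·(1) + (1)·(-1) + (1)·(1) + (1)·(1) + (-1)·(1) + (1)·(1) + (-1)·(1) + (-1)·(1) + (1)·(1) + (1)·(-1) + (1)·(1) = 1 + -1 + 1 + -1 + -1 + 1 + -1 + 1 + 1 + -1 + 1 + -1 + -1 + 1 + -1 + 1 = 0.
So rows 8 and 13 are orthogonal; the diagonal entry equals n = 16.

(9,9) entry = 16; (8,13) entry = 0.


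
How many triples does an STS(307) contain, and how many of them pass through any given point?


An STS(v) is a 2-(v, 3, 1) BIBD: block size k = 3, λ = 1.
Replication: r(k − 1) = λ(v − 1) ⇒ r·2 = 307 − 1 = 306 ⇒ r = 153.
Block count: b = v(v − 1)/6 = 307·306/6 = 93942/6 = 15657.
(Check via bk = vr: 15657·3 = 46971 = 307·153 = 46971 ✓.)

r = 153, b = 15657.


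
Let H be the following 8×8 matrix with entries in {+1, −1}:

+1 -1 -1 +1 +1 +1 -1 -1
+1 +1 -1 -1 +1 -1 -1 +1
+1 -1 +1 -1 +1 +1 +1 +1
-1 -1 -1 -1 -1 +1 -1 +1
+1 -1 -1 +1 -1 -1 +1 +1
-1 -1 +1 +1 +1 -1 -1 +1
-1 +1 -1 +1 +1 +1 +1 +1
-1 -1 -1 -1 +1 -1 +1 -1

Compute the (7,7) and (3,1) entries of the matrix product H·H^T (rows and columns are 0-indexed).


Row 1 of H: [1, 1, -1, -1, 1, -1, -1, 1].
Row 3 of H: [-1, -1, -1, -1, -1, 1, -1, 1].
Row 7 of H: [-1, -1, -1, -1, 1, -1, 1, -1].
(H·H^T)[7][7] = Σ_j H[7][j]·H[7][j] = (-1)² + (-1)² + (-1)² + (-1)² + (1)² + (-1)² + (1)² + (-1)² = 1 + 1 + 1 + 1 + 1 + 1 + 1 + 1 = 8.
(H·H^T)[3][1] = Σ_j H[3][j]·H[1][j] = (-1)·(1) + (-1)·(1) + (-1)·(-1) + (-1)·(-1) + (-1)·(1) + (1)·(-1) + (-1)·(-1) + (1)·(1) = -1 + -1 + 1 + 1 + -1 + -1 + 1 + 1 = 0.
So rows 3 and 1 are orthogonal; the diagonal entry equals n = 8.

(7,7) entry = 8; (3,1) entry = 0.


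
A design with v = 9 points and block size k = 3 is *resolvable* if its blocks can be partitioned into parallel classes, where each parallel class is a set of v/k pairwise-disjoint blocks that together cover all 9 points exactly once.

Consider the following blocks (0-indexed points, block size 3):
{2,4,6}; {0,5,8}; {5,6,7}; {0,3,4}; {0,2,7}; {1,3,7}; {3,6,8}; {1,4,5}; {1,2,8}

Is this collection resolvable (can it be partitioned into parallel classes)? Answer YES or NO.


v = 9, block size k = 3, number of blocks = 9.
For resolvability, blocks must partition into parallel classes of size v/k = 3.
Total blocks must therefore be a multiple of 3: 9 = 3·3 + 0 ⇒ divisible ✓.
Greedy packing gives 3 candidate class(es). Each should be a full parallel class (size 3, covers all 9 points).
  Class 1 (3 blocks): {2,4,6}; {0,5,8}; {1,3,7}. Points covered: [0, 1, 2, 3, 4, 5, 6, 7, 8].
  Class 2 (3 blocks): {5,6,7}; {0,3,4}; {1,2,8}. Points covered: [0, 1, 2, 3, 4, 5, 6, 7, 8].
  Class 3 (3 blocks): {0,2,7}; {3,6,8}; {1,4,5}. Points covered: [0, 1, 2, 3, 4, 5, 6, 7, 8].
All classes full (size 3)? YES. All classes cover every point? YES.
Resolvable? YES.

YES


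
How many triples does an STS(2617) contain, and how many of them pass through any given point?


An STS(v) is a 2-(v, 3, 1) BIBD: block size k = 3, λ = 1.
Replication: r(k − 1) = λ(v − 1) ⇒ r·2 = 2617 − 1 = 2616 ⇒ r = 1308.
Block count: bk = vr ⇒ b·3 = 2617·1308 = 3423036 ⇒ b = 1141012.

r = 1308, b = 1141012.


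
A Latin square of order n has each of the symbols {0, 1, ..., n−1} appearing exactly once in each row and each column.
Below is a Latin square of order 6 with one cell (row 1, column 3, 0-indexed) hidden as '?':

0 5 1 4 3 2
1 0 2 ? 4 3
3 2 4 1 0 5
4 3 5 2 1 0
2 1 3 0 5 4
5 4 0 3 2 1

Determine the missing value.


Row 1 contains symbols [0, 1, 2, 3, 4] — missing [5].
Column 3 contains symbols [0, 1, 2, 3, 4] — missing [5].
The missing symbol must appear in both missing sets; intersection = [5].
Therefore the hidden value is 5.

Missing value = 5.


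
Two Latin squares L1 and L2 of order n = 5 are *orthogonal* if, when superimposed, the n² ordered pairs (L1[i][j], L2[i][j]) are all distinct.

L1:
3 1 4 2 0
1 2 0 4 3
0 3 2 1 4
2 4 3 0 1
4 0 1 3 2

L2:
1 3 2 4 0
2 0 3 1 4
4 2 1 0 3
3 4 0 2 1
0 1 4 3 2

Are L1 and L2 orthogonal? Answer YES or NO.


Form the n² = 25 superimposed pairs (L1[i][j], L2[i][j]), row by row (rows and columns indexed from 0):
row 0: (3,1) (1,3) (4,2) (2,4) (0,0)
row 1: (1,2) (2,0) (0,3) (4,1) (3,4)
row 2: (0,4) (3,2) (2,1) (1,0) (4,3)
row 3: (2,3) (4,4) (3,0) (0,2) (1,1)
row 4: (4,0) (0,1) (1,4) (3,3) (2,2)
Orthogonality requires all 25 pairs distinct.
Check by first coordinate: for each symbol s of L1, list the L2 entries in the n cells where L1 = s; they must all differ.
  L1 = 0: L2 entries (in reading order) 0, 3, 4, 2, 1 — all 5 distinct ✓
  L1 = 1: L2 entries (in reading order) 3, 2, 0, 1, 4 — all 5 distinct ✓
  L1 = 2: L2 entries (in reading order) 4, 0, 1, 3, 2 — all 5 distinct ✓
  L1 = 3: L2 entries (in reading order) 1, 4, 2, 0, 3 — all 5 distinct ✓
  L1 = 4: L2 entries (in reading order) 2, 1, 3, 4, 0 — all 5 distinct ✓
Every symbol of L1 meets every symbol of L2 exactly once, so all 25 pairs are distinct (25 of 25).
Conclusion: YES.

YES


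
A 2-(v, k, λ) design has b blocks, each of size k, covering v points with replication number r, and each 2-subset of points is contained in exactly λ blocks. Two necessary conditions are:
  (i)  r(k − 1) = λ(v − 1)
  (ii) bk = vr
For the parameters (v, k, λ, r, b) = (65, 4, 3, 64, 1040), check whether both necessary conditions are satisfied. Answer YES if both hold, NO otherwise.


Condition (i): r(k − 1) = 64·3 = 192; λ(v − 1) = 3·64 = 192. Match? YES.
Condition (ii): bk = 1040·4 = 4160; vr = 65·64 = 4160. Match? YES.
Both conditions hold? YES.

YES


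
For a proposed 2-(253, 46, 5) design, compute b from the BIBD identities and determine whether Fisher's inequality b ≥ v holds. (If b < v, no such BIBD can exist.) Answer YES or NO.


b = λv(v − 1)/(k(k − 1)) = 5·253·252/(46·45) = 318780/2070 = 154.
Compare with v = 253: b < v, so Fisher's inequality fails.

NO


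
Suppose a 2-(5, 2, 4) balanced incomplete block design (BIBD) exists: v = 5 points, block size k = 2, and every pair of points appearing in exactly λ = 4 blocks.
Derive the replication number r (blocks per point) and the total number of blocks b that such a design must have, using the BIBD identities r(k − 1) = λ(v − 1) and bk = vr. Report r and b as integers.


Any 2-(v, k, λ) BIBD satisfies two necessary conditions:
  (i)  Each point sits in r blocks, and counting incidences through any fixed point gives r(k − 1) = λ(v − 1), so r = λ(v − 1)/(k − 1).
  (ii) Total incidences bk = vr, so b = vr/k.
Step 1: r = λ(v − 1)/(k − 1) = 4·(5 − 1)/(2 − 1) = 4·4/1 = 16/1 = 16.
Step 2: b = vr/k = 5·16/2 = 80/2 = 40.
Check integrality: r = 16 ∈ Z ✓, b = 40 ∈ Z ✓.
(These identities are necessary conditions: they determine r and b for any design with these parameters, but do not by themselves prove that one exists.)

r = 16, b = 40.


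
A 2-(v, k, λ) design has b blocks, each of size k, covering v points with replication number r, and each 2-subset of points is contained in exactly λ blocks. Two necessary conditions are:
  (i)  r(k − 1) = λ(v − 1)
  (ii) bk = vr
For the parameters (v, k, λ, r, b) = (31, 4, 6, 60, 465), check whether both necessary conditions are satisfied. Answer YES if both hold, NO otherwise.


Condition (i): r(k − 1) = 60·3 = 180; λ(v − 1) = 6·30 = 180. Match? YES.
Condition (ii): bk = 465·4 = 1860; vr = 31·60 = 1860. Match? YES.
Both conditions hold? YES.

YES


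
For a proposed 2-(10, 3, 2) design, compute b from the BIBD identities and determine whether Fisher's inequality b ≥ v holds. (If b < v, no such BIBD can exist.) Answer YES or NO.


r = λ(v − 1)/(k − 1) = 2·9/2 = 9.
b = vr/k = 10·9/3 = 30.
Fisher's inequality: b ≥ v ⇔ 30 ≥ 10? YES.

YES


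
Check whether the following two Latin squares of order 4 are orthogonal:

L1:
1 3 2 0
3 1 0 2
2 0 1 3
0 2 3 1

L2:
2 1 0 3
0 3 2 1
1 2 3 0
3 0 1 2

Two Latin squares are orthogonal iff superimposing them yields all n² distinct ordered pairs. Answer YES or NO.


Form the n² = 16 superimposed pairs (L1[i][j], L2[i][j]), row by row (rows and columns indexed from 0):
row 0: (1,2) (3,1) (2,0) (0,3)
row 1: (3,0) (1,3) (0,2) (2,1)
row 2: (2,1) (0,2) (1,3) (3,0)
row 3: (0,3) (2,0) (3,1) (1,2)
Orthogonality requires all 16 pairs distinct.
But the pair (2,1) repeats: cell (1,3) has L1 = 2, L2 = 1, and cell (2,0) has L1 = 2, L2 = 1.
A repeated pair means some other pair never occurs (only 8 distinct pairs out of 16), so the squares are not orthogonal.
Conclusion: NO.

NO


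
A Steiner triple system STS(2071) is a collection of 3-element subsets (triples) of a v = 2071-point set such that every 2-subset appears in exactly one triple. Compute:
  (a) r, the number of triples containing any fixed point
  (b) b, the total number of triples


An STS(v) is a 2-(v, 3, 1) BIBD: block size k = 3, λ = 1.
Replication: r(k − 1) = λ(v − 1) ⇒ r·2 = 2071 − 1 = 2070 ⇒ r = 1035.
Block count: bk = vr ⇒ b·3 = 2071·1035 = 2143485 ⇒ b = 714495.
(Check via b = v(v − 1)/6 = 2071·2070/6 = 4286970/6 = 714495.)

r = 1035, b = 714495.


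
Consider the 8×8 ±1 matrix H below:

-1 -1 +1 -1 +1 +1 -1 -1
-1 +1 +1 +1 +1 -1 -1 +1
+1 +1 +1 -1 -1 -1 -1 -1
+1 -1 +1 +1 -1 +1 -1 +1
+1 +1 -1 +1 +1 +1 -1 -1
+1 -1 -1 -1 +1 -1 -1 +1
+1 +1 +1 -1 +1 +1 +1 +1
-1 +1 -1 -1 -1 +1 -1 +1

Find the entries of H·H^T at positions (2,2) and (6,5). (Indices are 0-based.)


Row 2 of H: [1, 1, 1, -1, -1, -1, -1, -1].
Row 5 of H: [1, -1, -1, -1, 1, -1, -1, 1].
Row 6 of H: [1, 1, 1, -1, 1, 1, 1, 1].
(H·H^T)[2][2] = Σ_j H[2][j]·H[2][j] = (1)² + (1)² + (1)² + (-1)² + (-1)² + (-1)² + (-1)² + (-1)² = 1 + 1 + 1 + 1 + 1 + 1 + 1 + 1 = 8.
(H·H^T)[6][5] = Σ_j H[6][j]·H[5][j] = (1)·(1) + (1)·(-1) + (1)·(-1) + (-1)·(-1) + (1)·(1) + (1)·(-1) + (1)·(-1) + (1)·(1) = 1 + -1 + -1 + 1 + 1 + -1 + -1 + 1 = 0.
So rows 6 and 5 are orthogonal; the diagonal entry equals n = 8.

(2,2) entry = 8; (6,5) entry = 0.


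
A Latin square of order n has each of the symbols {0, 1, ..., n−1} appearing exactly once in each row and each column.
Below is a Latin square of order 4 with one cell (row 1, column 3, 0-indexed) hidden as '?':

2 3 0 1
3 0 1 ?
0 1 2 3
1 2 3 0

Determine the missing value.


Row 1 contains symbols [0, 1, 3] — missing [2].
Column 3 contains symbols [0, 1, 3] — missing [2].
The missing symbol must appear in both missing sets; intersection = [2].
Therefore the hidden value is 2.

Missing value = 2.


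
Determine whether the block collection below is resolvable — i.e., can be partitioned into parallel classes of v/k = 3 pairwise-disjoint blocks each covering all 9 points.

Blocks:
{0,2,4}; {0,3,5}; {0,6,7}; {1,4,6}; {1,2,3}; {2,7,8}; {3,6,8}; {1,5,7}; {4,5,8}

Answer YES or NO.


v = 9, block size k = 3, number of blocks = 9.
For resolvability, blocks must partition into parallel classes of size v/k = 3.
Total blocks must therefore be a multiple of 3: 9 = 3·3 + 0 ⇒ divisible ✓.
Greedy packing gives 3 candidate class(es). Each should be a full parallel class (size 3, covers all 9 points).
  Class 1 (3 blocks): {0,2,4}; {3,6,8}; {1,5,7}. Points covered: [0, 1, 2, 3, 4, 5, 6, 7, 8].
  Class 2 (3 blocks): {0,3,5}; {1,4,6}; {2,7,8}. Points covered: [0, 1, 2, 3, 4, 5, 6, 7, 8].
  Class 3 (3 blocks): {0,6,7}; {1,2,3}; {4,5,8}. Points covered: [0, 1, 2, 3, 4, 5, 6, 7, 8].
All classes full (size 3)? YES. All classes cover every point? YES.
Resolvable? YES.

YES


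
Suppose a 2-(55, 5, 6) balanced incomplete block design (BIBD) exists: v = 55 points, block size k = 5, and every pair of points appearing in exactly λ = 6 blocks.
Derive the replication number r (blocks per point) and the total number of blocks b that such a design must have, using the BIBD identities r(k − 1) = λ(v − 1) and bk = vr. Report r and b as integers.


Any 2-(v, k, λ) BIBD satisfies two necessary conditions:
  (i)  Each point sits in r blocks, and counting incidences through any fixed point gives r(k − 1) = λ(v − 1), so r = λ(v − 1)/(k − 1).
  (ii) Total incidences bk = vr, so b = vr/k.
Step 1: r = λ(v − 1)/(k − 1) = 6·(55 − 1)/(5 − 1) = 6·54/4 = 324/4 = 81.
Step 2: b = vr/k = 55·81/5 = 4455/5 = 891.
Check integrality: r = 81 ∈ Z ✓, b = 891 ∈ Z ✓.
(These identities are necessary conditions: they determine r and b for any design with these parameters, but do not by themselves prove that one exists.)

r = 81, b = 891.


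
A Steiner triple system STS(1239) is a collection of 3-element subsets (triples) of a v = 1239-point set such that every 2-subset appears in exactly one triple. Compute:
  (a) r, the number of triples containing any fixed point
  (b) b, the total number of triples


An STS(v) is a 2-(v, 3, 1) BIBD: block size k = 3, λ = 1.
Replication: r(k − 1) = λ(v − 1) ⇒ r·2 = 1239 − 1 = 1238 ⇒ r = 619.
Block count: bk = vr ⇒ b·3 = 1239·619 = 766941 ⇒ b = 255647.

r = 619, b = 255647.


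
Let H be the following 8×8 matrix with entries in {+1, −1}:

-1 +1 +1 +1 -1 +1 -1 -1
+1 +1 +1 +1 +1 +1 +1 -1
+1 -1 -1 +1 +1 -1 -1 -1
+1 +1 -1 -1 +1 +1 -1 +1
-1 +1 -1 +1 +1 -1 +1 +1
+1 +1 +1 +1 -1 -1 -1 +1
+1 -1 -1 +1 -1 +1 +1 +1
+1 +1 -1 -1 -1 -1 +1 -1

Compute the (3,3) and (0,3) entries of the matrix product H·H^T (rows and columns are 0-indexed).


Row 0 of H: [-1, 1, 1, 1, -1, 1, -1, -1].
Row 3 of H: [1, 1, -1, -1, 1, 1, -1, 1].
(H·H^T)[3][3] = Σ_j H[3][j]·H[3][j] = (1)² + (1)² + (-1)² + (-1)² + (1)² + (1)² + (-1)² + (1)² = 1 + 1 + 1 + 1 + 1 + 1 + 1 + 1 = 8.
(H·H^T)[0][3] = Σ_j H[0][j]·H[3][j] = (-1)·(1) + (1)·(1) + (1)·(-1) + (1)·(-1) + (-1)·(1) + (1)·(1) + (-1)·(-1) + (-1)·(1) = -1 + 1 + -1 + -1 + -1 + 1 + 1 + -1 = -2.
Rows 0 and 3 are not orthogonal (dot product = -2 ≠ 0), so H is not a Hadamard matrix.

(3,3) entry = 8; (0,3) entry = -2.


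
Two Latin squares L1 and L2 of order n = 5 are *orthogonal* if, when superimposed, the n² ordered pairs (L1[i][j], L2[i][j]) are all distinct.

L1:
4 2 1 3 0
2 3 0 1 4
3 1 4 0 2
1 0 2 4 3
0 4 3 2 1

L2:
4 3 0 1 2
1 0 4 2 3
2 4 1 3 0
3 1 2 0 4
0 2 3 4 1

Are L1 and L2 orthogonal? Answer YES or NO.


Form the n² = 25 superimposed pairs (L1[i][j], L2[i][j]), row by row (rows and columns indexed from 0):
row 0: (4,4) (2,3) (1,0) (3,1) (0,2)
row 1: (2,1) (3,0) (0,4) (1,2) (4,3)
row 2: (3,2) (1,4) (4,1) (0,3) (2,0)
row 3: (1,3) (0,1) (2,2) (4,0) (3,4)
row 4: (0,0) (4,2) (3,3) (2,4) (1,1)
Orthogonality requires all 25 pairs distinct.
Check by first coordinate: for each symbol s of L1, list the L2 entries in the n cells where L1 = s; they must all differ.
  L1 = 0: L2 entries (in reading order) 2, 4, 3, 1, 0 — all 5 distinct ✓
  L1 = 1: L2 entries (in reading order) 0, 2, 4, 3, 1 — all 5 distinct ✓
  L1 = 2: L2 entries (in reading order) 3, 1, 0, 2, 4 — all 5 distinct ✓
  L1 = 3: L2 entries (in reading order) 1, 0, 2, 4, 3 — all 5 distinct ✓
  L1 = 4: L2 entries (in reading order) 4, 3, 1, 0, 2 — all 5 distinct ✓
Every symbol of L1 meets every symbol of L2 exactly once, so all 25 pairs are distinct (25 of 25).
Conclusion: YES.

YES


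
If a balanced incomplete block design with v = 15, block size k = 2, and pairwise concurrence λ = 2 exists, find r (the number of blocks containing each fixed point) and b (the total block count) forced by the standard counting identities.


Any 2-(v, k, λ) BIBD satisfies two necessary conditions:
  (i)  Each point sits in r blocks, and counting incidences through any fixed point gives r(k − 1) = λ(v − 1), so r = λ(v − 1)/(k − 1).
  (ii) Total incidences bk = vr, so b = vr/k.
Step 1: r = λ(v − 1)/(k − 1) = 2·(15 − 1)/(2 − 1) = 2·14/1 = 28/1 = 28.
Step 2: b = vr/k = 15·28/2 = 420/2 = 210.
Check integrality: r = 28 ∈ Z ✓, b = 210 ∈ Z ✓.
(These identities are necessary conditions: they determine r and b for any design with these parameters, but do not by themselves prove that one exists.)

r = 28, b = 210.


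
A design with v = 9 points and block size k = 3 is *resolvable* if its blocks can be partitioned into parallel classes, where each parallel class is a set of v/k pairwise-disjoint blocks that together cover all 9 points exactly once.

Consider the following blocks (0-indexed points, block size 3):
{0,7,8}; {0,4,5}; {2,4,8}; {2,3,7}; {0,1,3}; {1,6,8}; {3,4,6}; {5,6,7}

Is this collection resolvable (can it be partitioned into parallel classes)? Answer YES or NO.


v = 9, block size k = 3, number of blocks = 8.
For resolvability, blocks must partition into parallel classes of size v/k = 3.
Total blocks must therefore be a multiple of 3: 8 = 3·2 + 2 ⇒ not divisible ✗.
Resolvable? NO.

NO


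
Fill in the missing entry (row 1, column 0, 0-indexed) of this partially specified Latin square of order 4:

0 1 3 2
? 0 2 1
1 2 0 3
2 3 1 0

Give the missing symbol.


Row 1 contains symbols [0, 1, 2] — missing [3].
Column 0 contains symbols [0, 1, 2] — missing [3].
The missing symbol must appear in both missing sets; intersection = [3].
Therefore the hidden value is 3.

Missing value = 3.


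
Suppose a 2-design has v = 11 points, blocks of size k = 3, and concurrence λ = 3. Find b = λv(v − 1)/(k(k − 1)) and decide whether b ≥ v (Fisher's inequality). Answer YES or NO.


b = λv(v − 1)/(k(k − 1)) = 3·11·10/(3·2) = 330/6 = 55.
Compare with v = 11: b ≥ v, so Fisher's inequality holds.

YES


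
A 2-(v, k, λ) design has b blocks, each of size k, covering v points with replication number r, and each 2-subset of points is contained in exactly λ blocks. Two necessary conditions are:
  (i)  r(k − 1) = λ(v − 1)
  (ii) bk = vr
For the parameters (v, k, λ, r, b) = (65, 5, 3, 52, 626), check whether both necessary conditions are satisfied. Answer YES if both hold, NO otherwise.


Condition (i): r(k − 1) = 52·4 = 208; λ(v − 1) = 3·64 = 192. Match? NO.
Condition (ii): bk = 626·5 = 3130; vr = 65·52 = 3380. Match? NO.
Both conditions hold? NO.

NO


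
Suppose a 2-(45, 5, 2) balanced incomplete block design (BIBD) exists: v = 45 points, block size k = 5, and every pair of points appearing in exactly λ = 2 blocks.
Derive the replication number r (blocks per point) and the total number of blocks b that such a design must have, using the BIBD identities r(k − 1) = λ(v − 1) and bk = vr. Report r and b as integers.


Any 2-(v, k, λ) BIBD satisfies two necessary conditions:
  (i)  Each point sits in r blocks, and counting incidences through any fixed point gives r(k − 1) = λ(v − 1), so r = λ(v − 1)/(k − 1).
  (ii) Total incidences bk = vr, so b = vr/k.
Step 1: r = λ(v − 1)/(k − 1) = 2·(45 − 1)/(5 − 1) = 2·44/4 = 88/4 = 22.
Step 2: b = vr/k = 45·22/5 = 990/5 = 198.
Check integrality: r = 22 ∈ Z ✓, b = 198 ∈ Z ✓.
(These identities are necessary conditions: they determine r and b for any design with these parameters, but do not by themselves prove that one exists.)

r = 22, b = 198.


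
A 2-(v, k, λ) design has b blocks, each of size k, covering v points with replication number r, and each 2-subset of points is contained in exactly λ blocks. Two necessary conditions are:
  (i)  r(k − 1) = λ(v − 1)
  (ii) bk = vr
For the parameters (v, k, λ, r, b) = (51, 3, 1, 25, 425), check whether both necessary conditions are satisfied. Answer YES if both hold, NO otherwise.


Condition (i): r(k − 1) = 25·2 = 50; λ(v − 1) = 1·50 = 50. Match? YES.
Condition (ii): bk = 425·3 = 1275; vr = 51·25 = 1275. Match? YES.
Both conditions hold? YES.

YES


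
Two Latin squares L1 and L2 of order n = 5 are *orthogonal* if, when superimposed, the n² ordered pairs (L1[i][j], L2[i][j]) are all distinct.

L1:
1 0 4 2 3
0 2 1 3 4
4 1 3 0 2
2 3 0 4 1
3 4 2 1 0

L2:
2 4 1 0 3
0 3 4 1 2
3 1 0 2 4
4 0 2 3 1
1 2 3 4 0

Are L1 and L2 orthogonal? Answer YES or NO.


Form the n² = 25 superimposed pairs (L1[i][j], L2[i][j]), row by row (rows and columns indexed from 0):
row 0: (1,2) (0,4) (4,1) (2,0) (3,3)
row 1: (0,0) (2,3) (1,4) (3,1) (4,2)
row 2: (4,3) (1,1) (3,0) (0,2) (2,4)
row 3: (2,4) (3,0) (0,2) (4,3) (1,1)
row 4: (3,1) (4,2) (2,3) (1,4) (0,0)
Orthogonality requires all 25 pairs distinct.
But the pair (2,4) repeats: cell (2,4) has L1 = 2, L2 = 4, and cell (3,0) has L1 = 2, L2 = 4.
A repeated pair means some other pair never occurs (only 15 distinct pairs out of 25), so the squares are not orthogonal.
Conclusion: NO.

NO


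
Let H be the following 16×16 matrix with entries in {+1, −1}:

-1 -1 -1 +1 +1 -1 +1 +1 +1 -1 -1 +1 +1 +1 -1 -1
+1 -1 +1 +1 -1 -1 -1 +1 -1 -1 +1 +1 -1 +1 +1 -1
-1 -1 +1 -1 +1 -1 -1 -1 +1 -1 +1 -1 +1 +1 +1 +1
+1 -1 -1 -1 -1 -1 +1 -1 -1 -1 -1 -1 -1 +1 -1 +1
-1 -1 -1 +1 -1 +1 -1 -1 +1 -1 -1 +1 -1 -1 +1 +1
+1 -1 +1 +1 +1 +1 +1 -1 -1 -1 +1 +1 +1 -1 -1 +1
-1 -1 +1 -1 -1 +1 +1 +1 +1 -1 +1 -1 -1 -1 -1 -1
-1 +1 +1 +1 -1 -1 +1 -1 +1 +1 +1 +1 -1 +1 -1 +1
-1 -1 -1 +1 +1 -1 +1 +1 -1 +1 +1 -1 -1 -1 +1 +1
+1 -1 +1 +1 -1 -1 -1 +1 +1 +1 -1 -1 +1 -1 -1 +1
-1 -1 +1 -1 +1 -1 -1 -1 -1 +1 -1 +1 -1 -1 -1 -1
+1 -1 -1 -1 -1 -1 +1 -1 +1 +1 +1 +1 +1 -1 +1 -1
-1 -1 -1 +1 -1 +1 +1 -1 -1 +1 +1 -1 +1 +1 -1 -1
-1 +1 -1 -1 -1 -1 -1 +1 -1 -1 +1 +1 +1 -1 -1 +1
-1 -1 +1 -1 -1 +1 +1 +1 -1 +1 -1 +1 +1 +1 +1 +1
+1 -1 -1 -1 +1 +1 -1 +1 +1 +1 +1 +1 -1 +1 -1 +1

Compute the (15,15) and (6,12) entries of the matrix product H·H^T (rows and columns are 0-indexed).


Row 6 of H: [-1, -1, 1, -1, -1, 1, 1, 1, 1, -1, 1, -1, -1, -1, -1, -1].
Row 12 of H: [-1, -1, -1, 1, -1, 1, 1, -1, -1, 1, 1, -1, 1, 1, -1, -1].
Row 15 of H: [1, -1, -1, -1, 1, 1, -1, 1, 1, 1, 1, 1, -1, 1, -1, 1].
(H·H^T)[15][15] = Σ_j H[15][j]·H[15][j] = (1)² + (-1)² + (-1)² + (-1)² + (1)² + (1)² + (-1)² + (1)² + (1)² + (1)² + (1)² + (1)² + (-1)² + (1)² + (-1)² + (1)² = 1 + 1 + 1 + 1 + 1 + 1 + 1 + 1 + 1 + 1 + 1 + 1 + 1 + 1 + 1 + 1 = 16.
(H·H^T)[6][12] = Σ_j H[6][j]·H[12][j] = (-1)·(-1) + (-1)·(-1) + (1)·(-1) + (-1)·(1) + (-1)·(-1) + (1)·(1) + (1)·(1) + (1)·(-1) + (1)·(-1) + (-1)·(1) + (1)·(1) + (-1)·(-1) + (-1)·(1) + (-1)·(1) + (-1)·(-1) + (-1)·(-1) = 1 + 1 + -1 + -1 + 1 + 1 + 1 + -1 + -1 + -1 + 1 + 1 + -1 + -1 + 1 + 1 = 2.
Rows 6 and 12 are not orthogonal (dot product = 2 ≠ 0), so H is not a Hadamard matrix.

(15,15) entry = 16; (6,12) entry = 2.
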